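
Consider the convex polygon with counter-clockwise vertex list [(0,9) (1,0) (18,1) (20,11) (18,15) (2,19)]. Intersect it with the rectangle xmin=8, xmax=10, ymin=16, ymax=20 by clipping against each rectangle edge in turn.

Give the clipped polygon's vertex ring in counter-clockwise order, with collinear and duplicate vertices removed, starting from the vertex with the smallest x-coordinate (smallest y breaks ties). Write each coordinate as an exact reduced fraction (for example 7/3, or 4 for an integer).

Clipped polygon: [(8,16) (10,16) (10,17) (8,35/2)]

1. After x ≥ 8: [(8,7/17) (18,1) (20,11) (18,15) (8,35/2)]
2. After x ≤ 10: [(8,7/17) (10,9/17) (10,17) (8,35/2)]
3. After y ≥ 16: [(8,16) (10,16) (10,17) (8,35/2)]
4. After y ≤ 20: [(8,16) (10,16) (10,17) (8,35/2)]
5. Canonical ring: [(8,16) (10,16) (10,17) (8,35/2)]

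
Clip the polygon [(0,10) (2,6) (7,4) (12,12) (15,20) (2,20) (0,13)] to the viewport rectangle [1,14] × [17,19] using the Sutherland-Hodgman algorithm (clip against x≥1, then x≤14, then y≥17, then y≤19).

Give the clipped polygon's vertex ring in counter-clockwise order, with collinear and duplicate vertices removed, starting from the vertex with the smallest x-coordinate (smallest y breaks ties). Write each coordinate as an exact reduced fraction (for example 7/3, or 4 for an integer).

Clipped polygon: [(8/7,17) (111/8,17) (14,52/3) (14,19) (12/7,19)]

1. After x ≥ 1: [(1,8) (2,6) (7,4) (12,12) (15,20) (2,20) (1,33/2)]
2. After x ≤ 14: [(1,8) (2,6) (7,4) (12,12) (14,52/3) (14,20) (2,20) (1,33/2)]
3. After y ≥ 17: [(111/8,17) (14,52/3) (14,20) (2,20) (8/7,17)]
4. After y ≤ 19: [(111/8,17) (14,52/3) (14,19) (12/7,19) (8/7,17)]
5. Canonical ring: [(8/7,17) (111/8,17) (14,52/3) (14,19) (12/7,19)]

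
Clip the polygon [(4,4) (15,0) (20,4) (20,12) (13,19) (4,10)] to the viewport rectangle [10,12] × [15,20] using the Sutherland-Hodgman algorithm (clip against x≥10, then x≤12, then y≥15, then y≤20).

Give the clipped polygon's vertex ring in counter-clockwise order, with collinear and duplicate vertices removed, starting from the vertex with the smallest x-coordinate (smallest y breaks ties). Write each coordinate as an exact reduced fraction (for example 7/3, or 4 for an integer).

1. After x ≥ 10: [(10,20/11) (15,0) (20,4) (20,12) (13,19) (10,16)]
2. After x ≤ 12: [(10,20/11) (12,12/11) (12,18) (10,16)]
3. After y ≥ 15: [(10,15) (12,15) (12,18) (10,16)]
4. After y ≤ 20: [(10,15) (12,15) (12,18) (10,16)]
5. Canonical ring: [(10,15) (12,15) (12,18) (10,16)]

Clipped polygon: [(10,15) (12,15) (12,18) (10,16)]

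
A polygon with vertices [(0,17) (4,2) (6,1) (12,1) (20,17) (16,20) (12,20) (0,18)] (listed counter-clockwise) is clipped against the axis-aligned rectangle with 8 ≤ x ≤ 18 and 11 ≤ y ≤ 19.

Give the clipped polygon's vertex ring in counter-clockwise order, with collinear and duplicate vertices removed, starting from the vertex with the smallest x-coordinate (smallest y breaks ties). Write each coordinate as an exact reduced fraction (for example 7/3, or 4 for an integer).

Clipped polygon: [(8,11) (17,11) (18,13) (18,37/2) (52/3,19) (8,19)]

1. After x ≥ 8: [(8,1) (12,1) (20,17) (16,20) (12,20) (8,58/3)]
2. After x ≤ 18: [(8,1) (12,1) (18,13) (18,37/2) (16,20) (12,20) (8,58/3)]
3. After y ≥ 11: [(8,11) (17,11) (18,13) (18,37/2) (16,20) (12,20) (8,58/3)]
4. After y ≤ 19: [(8,19) (8,11) (17,11) (18,13) (18,37/2) (52/3,19)]
5. Canonical ring: [(8,11) (17,11) (18,13) (18,37/2) (52/3,19) (8,19)]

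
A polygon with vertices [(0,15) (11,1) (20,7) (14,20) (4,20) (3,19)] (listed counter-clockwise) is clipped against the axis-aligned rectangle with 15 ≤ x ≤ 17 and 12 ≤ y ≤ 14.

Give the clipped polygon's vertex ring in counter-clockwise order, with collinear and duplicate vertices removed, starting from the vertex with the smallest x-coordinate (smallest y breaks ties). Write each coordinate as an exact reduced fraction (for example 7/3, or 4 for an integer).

1. After x ≥ 15: [(15,11/3) (20,7) (15,107/6)]
2. After x ≤ 17: [(15,11/3) (17,5) (17,27/2) (15,107/6)]
3. After y ≥ 12: [(15,12) (17,12) (17,27/2) (15,107/6)]
4. After y ≤ 14: [(15,14) (15,12) (17,12) (17,27/2) (218/13,14)]
5. Canonical ring: [(15,12) (17,12) (17,27/2) (218/13,14) (15,14)]

Clipped polygon: [(15,12) (17,12) (17,27/2) (218/13,14) (15,14)]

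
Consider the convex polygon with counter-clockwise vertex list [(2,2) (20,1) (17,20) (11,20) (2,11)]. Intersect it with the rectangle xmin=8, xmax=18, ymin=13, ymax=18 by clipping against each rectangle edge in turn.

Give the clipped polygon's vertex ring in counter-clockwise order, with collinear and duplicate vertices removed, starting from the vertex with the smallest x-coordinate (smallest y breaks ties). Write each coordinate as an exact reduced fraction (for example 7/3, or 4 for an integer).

Clipped polygon: [(8,13) (18,13) (18,41/3) (329/19,18) (9,18) (8,17)]

1. After x ≥ 8: [(8,5/3) (20,1) (17,20) (11,20) (8,17)]
2. After x ≤ 18: [(8,5/3) (18,10/9) (18,41/3) (17,20) (11,20) (8,17)]
3. After y ≥ 13: [(8,13) (18,13) (18,41/3) (17,20) (11,20) (8,17)]
4. After y ≤ 18: [(8,13) (18,13) (18,41/3) (329/19,18) (9,18) (8,17)]
5. Canonical ring: [(8,13) (18,13) (18,41/3) (329/19,18) (9,18) (8,17)]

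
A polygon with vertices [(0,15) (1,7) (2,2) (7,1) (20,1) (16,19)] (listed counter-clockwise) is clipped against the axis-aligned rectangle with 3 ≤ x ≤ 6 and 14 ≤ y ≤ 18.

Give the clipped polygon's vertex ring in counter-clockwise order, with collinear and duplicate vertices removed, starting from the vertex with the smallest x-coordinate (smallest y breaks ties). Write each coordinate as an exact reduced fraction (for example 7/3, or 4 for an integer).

Clipped polygon: [(3,14) (6,14) (6,33/2) (3,63/4)]

1. After x ≥ 3: [(3,63/4) (3,9/5) (7,1) (20,1) (16,19)]
2. After x ≤ 6: [(6,33/2) (3,63/4) (3,9/5) (6,6/5)]
3. After y ≥ 14: [(6,14) (6,33/2) (3,63/4) (3,14)]
4. After y ≤ 18: [(6,14) (6,33/2) (3,63/4) (3,14)]
5. Canonical ring: [(3,14) (6,14) (6,33/2) (3,63/4)]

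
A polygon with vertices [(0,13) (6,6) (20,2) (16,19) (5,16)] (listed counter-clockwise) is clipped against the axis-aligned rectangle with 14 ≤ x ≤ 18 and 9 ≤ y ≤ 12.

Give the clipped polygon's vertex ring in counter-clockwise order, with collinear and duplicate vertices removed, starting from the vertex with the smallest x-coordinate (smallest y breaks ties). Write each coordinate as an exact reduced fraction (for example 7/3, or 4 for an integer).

1. After x ≥ 14: [(14,26/7) (20,2) (16,19) (14,203/11)]
2. After x ≤ 18: [(14,26/7) (18,18/7) (18,21/2) (16,19) (14,203/11)]
3. After y ≥ 9: [(14,9) (18,9) (18,21/2) (16,19) (14,203/11)]
4. After y ≤ 12: [(14,12) (14,9) (18,9) (18,21/2) (300/17,12)]
5. Canonical ring: [(14,9) (18,9) (18,21/2) (300/17,12) (14,12)]

Clipped polygon: [(14,9) (18,9) (18,21/2) (300/17,12) (14,12)]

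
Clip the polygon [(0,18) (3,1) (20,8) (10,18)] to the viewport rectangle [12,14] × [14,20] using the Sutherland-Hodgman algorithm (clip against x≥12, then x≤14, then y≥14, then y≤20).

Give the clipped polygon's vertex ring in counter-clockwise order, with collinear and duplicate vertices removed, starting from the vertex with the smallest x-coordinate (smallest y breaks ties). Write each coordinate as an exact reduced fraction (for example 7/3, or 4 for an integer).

Clipped polygon: [(12,14) (14,14) (12,16)]

1. After x ≥ 12: [(12,80/17) (20,8) (12,16)]
2. After x ≤ 14: [(12,80/17) (14,94/17) (14,14) (12,16)]
3. After y ≥ 14: [(12,14) (14,14) (14,14) (12,16)]
4. After y ≤ 20: [(12,14) (14,14) (14,14) (12,16)]
5. Canonical ring: [(12,14) (14,14) (12,16)]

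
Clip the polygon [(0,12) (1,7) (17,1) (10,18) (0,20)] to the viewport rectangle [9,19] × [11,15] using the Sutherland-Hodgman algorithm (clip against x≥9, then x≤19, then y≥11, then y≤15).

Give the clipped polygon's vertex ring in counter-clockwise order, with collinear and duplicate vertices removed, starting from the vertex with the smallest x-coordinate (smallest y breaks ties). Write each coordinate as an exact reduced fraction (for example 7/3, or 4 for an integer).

1. After x ≥ 9: [(9,4) (17,1) (10,18) (9,91/5)]
2. After x ≤ 19: [(9,4) (17,1) (10,18) (9,91/5)]
3. After y ≥ 11: [(9,11) (219/17,11) (10,18) (9,91/5)]
4. After y ≤ 15: [(9,15) (9,11) (219/17,11) (191/17,15)]
5. Canonical ring: [(9,11) (219/17,11) (191/17,15) (9,15)]

Clipped polygon: [(9,11) (219/17,11) (191/17,15) (9,15)]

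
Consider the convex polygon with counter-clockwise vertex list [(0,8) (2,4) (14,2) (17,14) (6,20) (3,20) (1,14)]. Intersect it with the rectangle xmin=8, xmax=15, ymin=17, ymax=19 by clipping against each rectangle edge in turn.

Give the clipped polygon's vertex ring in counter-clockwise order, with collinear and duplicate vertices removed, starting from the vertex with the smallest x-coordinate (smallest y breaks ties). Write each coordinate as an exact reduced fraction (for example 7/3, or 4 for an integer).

1. After x ≥ 8: [(8,3) (14,2) (17,14) (8,208/11)]
2. After x ≤ 15: [(8,3) (14,2) (15,6) (15,166/11) (8,208/11)]
3. After y ≥ 17: [(8,17) (23/2,17) (8,208/11)]
4. After y ≤ 19: [(8,17) (23/2,17) (8,208/11)]
5. Canonical ring: [(8,17) (23/2,17) (8,208/11)]

Clipped polygon: [(8,17) (23/2,17) (8,208/11)]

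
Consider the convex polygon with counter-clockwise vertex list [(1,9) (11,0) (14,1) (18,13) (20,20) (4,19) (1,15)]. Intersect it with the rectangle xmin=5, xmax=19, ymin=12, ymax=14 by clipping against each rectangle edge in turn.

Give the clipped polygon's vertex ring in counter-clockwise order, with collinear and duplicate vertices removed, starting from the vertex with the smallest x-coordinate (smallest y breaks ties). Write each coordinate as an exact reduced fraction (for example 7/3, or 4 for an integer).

Clipped polygon: [(5,12) (53/3,12) (18,13) (128/7,14) (5,14)]

1. After x ≥ 5: [(5,27/5) (11,0) (14,1) (18,13) (20,20) (5,305/16)]
2. After x ≤ 19: [(5,27/5) (11,0) (14,1) (18,13) (19,33/2) (19,319/16) (5,305/16)]
3. After y ≥ 12: [(5,12) (53/3,12) (18,13) (19,33/2) (19,319/16) (5,305/16)]
4. After y ≤ 14: [(5,14) (5,12) (53/3,12) (18,13) (128/7,14)]
5. Canonical ring: [(5,12) (53/3,12) (18,13) (128/7,14) (5,14)]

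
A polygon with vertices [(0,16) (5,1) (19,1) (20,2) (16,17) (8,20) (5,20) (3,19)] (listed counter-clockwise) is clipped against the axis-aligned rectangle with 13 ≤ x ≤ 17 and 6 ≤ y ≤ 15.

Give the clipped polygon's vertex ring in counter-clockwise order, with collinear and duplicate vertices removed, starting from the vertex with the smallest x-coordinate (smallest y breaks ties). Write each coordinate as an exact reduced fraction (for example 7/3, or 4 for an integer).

Clipped polygon: [(13,6) (17,6) (17,53/4) (248/15,15) (13,15)]

1. After x ≥ 13: [(13,1) (19,1) (20,2) (16,17) (13,145/8)]
2. After x ≤ 17: [(13,1) (17,1) (17,53/4) (16,17) (13,145/8)]
3. After y ≥ 6: [(13,6) (17,6) (17,53/4) (16,17) (13,145/8)]
4. After y ≤ 15: [(13,15) (13,6) (17,6) (17,53/4) (248/15,15)]
5. Canonical ring: [(13,6) (17,6) (17,53/4) (248/15,15) (13,15)]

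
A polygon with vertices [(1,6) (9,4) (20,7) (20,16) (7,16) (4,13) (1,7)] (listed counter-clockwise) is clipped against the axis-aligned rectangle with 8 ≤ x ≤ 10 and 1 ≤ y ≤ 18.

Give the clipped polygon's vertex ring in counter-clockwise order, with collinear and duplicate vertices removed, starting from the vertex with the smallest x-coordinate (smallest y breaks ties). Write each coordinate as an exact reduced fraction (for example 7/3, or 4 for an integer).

1. After x ≥ 8: [(8,17/4) (9,4) (20,7) (20,16) (8,16)]
2. After x ≤ 10: [(8,17/4) (9,4) (10,47/11) (10,16) (8,16)]
3. After y ≥ 1: [(8,17/4) (9,4) (10,47/11) (10,16) (8,16)]
4. After y ≤ 18: [(8,17/4) (9,4) (10,47/11) (10,16) (8,16)]
5. Canonical ring: [(8,17/4) (9,4) (10,47/11) (10,16) (8,16)]

Clipped polygon: [(8,17/4) (9,4) (10,47/11) (10,16) (8,16)]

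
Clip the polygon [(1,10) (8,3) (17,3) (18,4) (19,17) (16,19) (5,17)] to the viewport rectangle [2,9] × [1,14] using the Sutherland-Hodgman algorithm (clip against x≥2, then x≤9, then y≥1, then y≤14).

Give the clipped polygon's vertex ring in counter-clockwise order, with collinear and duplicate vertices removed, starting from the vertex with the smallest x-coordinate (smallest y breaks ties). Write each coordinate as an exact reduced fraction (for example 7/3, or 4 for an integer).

Clipped polygon: [(2,9) (8,3) (9,3) (9,14) (23/7,14) (2,47/4)]

1. After x ≥ 2: [(2,47/4) (2,9) (8,3) (17,3) (18,4) (19,17) (16,19) (5,17)]
2. After x ≤ 9: [(2,47/4) (2,9) (8,3) (9,3) (9,195/11) (5,17)]
3. After y ≥ 1: [(2,47/4) (2,9) (8,3) (9,3) (9,195/11) (5,17)]
4. After y ≤ 14: [(23/7,14) (2,47/4) (2,9) (8,3) (9,3) (9,14)]
5. Canonical ring: [(2,9) (8,3) (9,3) (9,14) (23/7,14) (2,47/4)]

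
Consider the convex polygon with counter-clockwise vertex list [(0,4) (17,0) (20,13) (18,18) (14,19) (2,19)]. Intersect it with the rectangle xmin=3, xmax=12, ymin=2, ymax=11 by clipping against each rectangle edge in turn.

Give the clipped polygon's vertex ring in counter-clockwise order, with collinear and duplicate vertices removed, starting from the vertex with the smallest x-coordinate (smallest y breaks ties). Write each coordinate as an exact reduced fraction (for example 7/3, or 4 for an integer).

1. After x ≥ 3: [(3,56/17) (17,0) (20,13) (18,18) (14,19) (3,19)]
2. After x ≤ 12: [(3,56/17) (12,20/17) (12,19) (3,19)]
3. After y ≥ 2: [(3,56/17) (17/2,2) (12,2) (12,19) (3,19)]
4. After y ≤ 11: [(3,11) (3,56/17) (17/2,2) (12,2) (12,11)]
5. Canonical ring: [(3,56/17) (17/2,2) (12,2) (12,11) (3,11)]

Clipped polygon: [(3,56/17) (17/2,2) (12,2) (12,11) (3,11)]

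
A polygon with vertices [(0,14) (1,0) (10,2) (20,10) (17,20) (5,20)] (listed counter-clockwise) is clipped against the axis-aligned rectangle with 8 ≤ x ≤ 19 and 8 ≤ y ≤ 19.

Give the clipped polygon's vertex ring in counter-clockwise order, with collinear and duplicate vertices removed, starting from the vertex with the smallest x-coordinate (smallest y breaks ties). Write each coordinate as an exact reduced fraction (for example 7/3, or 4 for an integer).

1. After x ≥ 8: [(8,14/9) (10,2) (20,10) (17,20) (8,20)]
2. After x ≤ 19: [(8,14/9) (10,2) (19,46/5) (19,40/3) (17,20) (8,20)]
3. After y ≥ 8: [(8,8) (35/2,8) (19,46/5) (19,40/3) (17,20) (8,20)]
4. After y ≤ 19: [(8,19) (8,8) (35/2,8) (19,46/5) (19,40/3) (173/10,19)]
5. Canonical ring: [(8,8) (35/2,8) (19,46/5) (19,40/3) (173/10,19) (8,19)]

Clipped polygon: [(8,8) (35/2,8) (19,46/5) (19,40/3) (173/10,19) (8,19)]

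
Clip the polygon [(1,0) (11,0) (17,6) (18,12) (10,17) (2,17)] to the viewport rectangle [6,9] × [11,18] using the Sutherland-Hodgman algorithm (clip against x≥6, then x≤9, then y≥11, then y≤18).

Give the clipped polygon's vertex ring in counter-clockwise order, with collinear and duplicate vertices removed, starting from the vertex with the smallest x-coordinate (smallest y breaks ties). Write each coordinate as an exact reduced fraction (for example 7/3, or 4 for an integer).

Clipped polygon: [(6,11) (9,11) (9,17) (6,17)]

1. After x ≥ 6: [(6,0) (11,0) (17,6) (18,12) (10,17) (6,17)]
2. After x ≤ 9: [(6,0) (9,0) (9,17) (6,17)]
3. After y ≥ 11: [(6,11) (9,11) (9,17) (6,17)]
4. After y ≤ 18: [(6,11) (9,11) (9,17) (6,17)]
5. Canonical ring: [(6,11) (9,11) (9,17) (6,17)]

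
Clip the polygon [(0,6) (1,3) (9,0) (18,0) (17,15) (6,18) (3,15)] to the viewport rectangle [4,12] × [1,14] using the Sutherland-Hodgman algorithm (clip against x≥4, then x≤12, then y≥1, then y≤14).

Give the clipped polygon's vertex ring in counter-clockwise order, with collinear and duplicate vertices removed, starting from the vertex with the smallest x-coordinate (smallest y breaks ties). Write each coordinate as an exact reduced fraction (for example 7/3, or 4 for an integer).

1. After x ≥ 4: [(4,15/8) (9,0) (18,0) (17,15) (6,18) (4,16)]
2. After x ≤ 12: [(4,15/8) (9,0) (12,0) (12,180/11) (6,18) (4,16)]
3. After y ≥ 1: [(4,15/8) (19/3,1) (12,1) (12,180/11) (6,18) (4,16)]
4. After y ≤ 14: [(4,14) (4,15/8) (19/3,1) (12,1) (12,14)]
5. Canonical ring: [(4,15/8) (19/3,1) (12,1) (12,14) (4,14)]

Clipped polygon: [(4,15/8) (19/3,1) (12,1) (12,14) (4,14)]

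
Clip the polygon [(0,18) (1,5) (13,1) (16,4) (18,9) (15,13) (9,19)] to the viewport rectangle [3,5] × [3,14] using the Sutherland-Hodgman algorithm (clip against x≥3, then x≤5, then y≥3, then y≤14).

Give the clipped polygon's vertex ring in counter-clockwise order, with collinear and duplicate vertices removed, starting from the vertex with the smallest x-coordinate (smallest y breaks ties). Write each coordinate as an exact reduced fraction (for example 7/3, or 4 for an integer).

1. After x ≥ 3: [(3,55/3) (3,13/3) (13,1) (16,4) (18,9) (15,13) (9,19)]
2. After x ≤ 5: [(5,167/9) (3,55/3) (3,13/3) (5,11/3)]
3. After y ≥ 3: [(5,167/9) (3,55/3) (3,13/3) (5,11/3)]
4. After y ≤ 14: [(5,14) (3,14) (3,13/3) (5,11/3)]
5. Canonical ring: [(3,13/3) (5,11/3) (5,14) (3,14)]

Clipped polygon: [(3,13/3) (5,11/3) (5,14) (3,14)]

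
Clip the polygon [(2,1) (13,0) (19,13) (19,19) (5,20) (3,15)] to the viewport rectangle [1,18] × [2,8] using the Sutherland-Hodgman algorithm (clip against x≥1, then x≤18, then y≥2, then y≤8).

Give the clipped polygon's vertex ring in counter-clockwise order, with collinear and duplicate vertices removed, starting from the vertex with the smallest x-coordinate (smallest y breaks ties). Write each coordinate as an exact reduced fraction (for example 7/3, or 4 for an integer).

Clipped polygon: [(29/14,2) (181/13,2) (217/13,8) (5/2,8)]

1. After x ≥ 1: [(2,1) (13,0) (19,13) (19,19) (5,20) (3,15)]
2. After x ≤ 18: [(2,1) (13,0) (18,65/6) (18,267/14) (5,20) (3,15)]
3. After y ≥ 2: [(29/14,2) (181/13,2) (18,65/6) (18,267/14) (5,20) (3,15)]
4. After y ≤ 8: [(5/2,8) (29/14,2) (181/13,2) (217/13,8)]
5. Canonical ring: [(29/14,2) (181/13,2) (217/13,8) (5/2,8)]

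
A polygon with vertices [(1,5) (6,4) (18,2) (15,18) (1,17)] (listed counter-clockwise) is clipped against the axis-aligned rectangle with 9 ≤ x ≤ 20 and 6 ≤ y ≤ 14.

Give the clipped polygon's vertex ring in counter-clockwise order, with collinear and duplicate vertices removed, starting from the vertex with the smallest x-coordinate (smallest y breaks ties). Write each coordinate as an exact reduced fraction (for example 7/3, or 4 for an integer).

Clipped polygon: [(9,6) (69/4,6) (63/4,14) (9,14)]

1. After x ≥ 9: [(9,7/2) (18,2) (15,18) (9,123/7)]
2. After x ≤ 20: [(9,7/2) (18,2) (15,18) (9,123/7)]
3. After y ≥ 6: [(9,6) (69/4,6) (15,18) (9,123/7)]
4. After y ≤ 14: [(9,14) (9,6) (69/4,6) (63/4,14)]
5. Canonical ring: [(9,6) (69/4,6) (63/4,14) (9,14)]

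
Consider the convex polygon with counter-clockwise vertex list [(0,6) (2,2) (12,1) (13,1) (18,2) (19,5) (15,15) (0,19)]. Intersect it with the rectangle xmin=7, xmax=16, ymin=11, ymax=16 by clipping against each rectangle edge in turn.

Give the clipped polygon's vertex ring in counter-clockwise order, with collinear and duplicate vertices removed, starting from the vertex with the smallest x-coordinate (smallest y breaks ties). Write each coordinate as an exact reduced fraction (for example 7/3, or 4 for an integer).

1. After x ≥ 7: [(7,3/2) (12,1) (13,1) (18,2) (19,5) (15,15) (7,257/15)]
2. After x ≤ 16: [(7,3/2) (12,1) (13,1) (16,8/5) (16,25/2) (15,15) (7,257/15)]
3. After y ≥ 11: [(7,11) (16,11) (16,25/2) (15,15) (7,257/15)]
4. After y ≤ 16: [(7,16) (7,11) (16,11) (16,25/2) (15,15) (45/4,16)]
5. Canonical ring: [(7,11) (16,11) (16,25/2) (15,15) (45/4,16) (7,16)]

Clipped polygon: [(7,11) (16,11) (16,25/2) (15,15) (45/4,16) (7,16)]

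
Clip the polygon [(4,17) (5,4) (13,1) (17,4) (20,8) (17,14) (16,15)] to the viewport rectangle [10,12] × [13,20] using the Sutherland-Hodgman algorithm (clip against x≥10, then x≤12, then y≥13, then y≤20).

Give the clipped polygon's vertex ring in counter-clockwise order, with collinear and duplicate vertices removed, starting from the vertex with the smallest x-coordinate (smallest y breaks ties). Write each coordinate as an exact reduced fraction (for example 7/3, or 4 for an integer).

1. After x ≥ 10: [(10,16) (10,17/8) (13,1) (17,4) (20,8) (17,14) (16,15)]
2. After x ≤ 12: [(12,47/3) (10,16) (10,17/8) (12,11/8)]
3. After y ≥ 13: [(12,13) (12,47/3) (10,16) (10,13)]
4. After y ≤ 20: [(12,13) (12,47/3) (10,16) (10,13)]
5. Canonical ring: [(10,13) (12,13) (12,47/3) (10,16)]

Clipped polygon: [(10,13) (12,13) (12,47/3) (10,16)]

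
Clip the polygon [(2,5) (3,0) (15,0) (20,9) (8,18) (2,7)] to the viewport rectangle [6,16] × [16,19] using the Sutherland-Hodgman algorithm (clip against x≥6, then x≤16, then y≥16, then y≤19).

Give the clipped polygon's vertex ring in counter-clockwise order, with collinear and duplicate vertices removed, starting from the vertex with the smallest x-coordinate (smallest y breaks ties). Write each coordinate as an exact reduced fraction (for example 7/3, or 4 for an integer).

Clipped polygon: [(76/11,16) (32/3,16) (8,18)]

1. After x ≥ 6: [(6,0) (15,0) (20,9) (8,18) (6,43/3)]
2. After x ≤ 16: [(6,0) (15,0) (16,9/5) (16,12) (8,18) (6,43/3)]
3. After y ≥ 16: [(32/3,16) (8,18) (76/11,16)]
4. After y ≤ 19: [(32/3,16) (8,18) (76/11,16)]
5. Canonical ring: [(76/11,16) (32/3,16) (8,18)]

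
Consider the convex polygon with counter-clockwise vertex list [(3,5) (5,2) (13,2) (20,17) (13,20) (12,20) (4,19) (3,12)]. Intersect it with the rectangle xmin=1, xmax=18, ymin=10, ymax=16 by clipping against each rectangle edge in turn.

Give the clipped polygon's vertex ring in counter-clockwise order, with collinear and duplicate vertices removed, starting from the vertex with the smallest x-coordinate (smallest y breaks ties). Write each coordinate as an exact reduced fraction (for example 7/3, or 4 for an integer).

Clipped polygon: [(3,10) (251/15,10) (18,89/7) (18,16) (25/7,16) (3,12)]

1. After x ≥ 1: [(3,5) (5,2) (13,2) (20,17) (13,20) (12,20) (4,19) (3,12)]
2. After x ≤ 18: [(3,5) (5,2) (13,2) (18,89/7) (18,125/7) (13,20) (12,20) (4,19) (3,12)]
3. After y ≥ 10: [(3,10) (251/15,10) (18,89/7) (18,125/7) (13,20) (12,20) (4,19) (3,12)]
4. After y ≤ 16: [(3,10) (251/15,10) (18,89/7) (18,16) (25/7,16) (3,12)]
5. Canonical ring: [(3,10) (251/15,10) (18,89/7) (18,16) (25/7,16) (3,12)]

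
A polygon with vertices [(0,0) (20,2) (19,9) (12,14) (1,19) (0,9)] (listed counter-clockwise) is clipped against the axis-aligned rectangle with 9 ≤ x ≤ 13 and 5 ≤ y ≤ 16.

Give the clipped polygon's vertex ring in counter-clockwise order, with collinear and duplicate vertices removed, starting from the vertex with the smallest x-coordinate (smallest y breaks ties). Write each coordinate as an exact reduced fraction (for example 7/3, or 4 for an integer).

Clipped polygon: [(9,5) (13,5) (13,93/7) (12,14) (9,169/11)]

1. After x ≥ 9: [(9,9/10) (20,2) (19,9) (12,14) (9,169/11)]
2. After x ≤ 13: [(9,9/10) (13,13/10) (13,93/7) (12,14) (9,169/11)]
3. After y ≥ 5: [(9,5) (13,5) (13,93/7) (12,14) (9,169/11)]
4. After y ≤ 16: [(9,5) (13,5) (13,93/7) (12,14) (9,169/11)]
5. Canonical ring: [(9,5) (13,5) (13,93/7) (12,14) (9,169/11)]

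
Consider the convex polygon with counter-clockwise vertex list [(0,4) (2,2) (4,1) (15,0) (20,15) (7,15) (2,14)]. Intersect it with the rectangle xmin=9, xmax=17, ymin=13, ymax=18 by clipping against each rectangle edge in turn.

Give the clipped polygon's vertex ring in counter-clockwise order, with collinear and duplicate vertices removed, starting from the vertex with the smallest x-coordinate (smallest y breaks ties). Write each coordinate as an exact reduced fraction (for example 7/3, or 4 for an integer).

1. After x ≥ 9: [(9,6/11) (15,0) (20,15) (9,15)]
2. After x ≤ 17: [(9,6/11) (15,0) (17,6) (17,15) (9,15)]
3. After y ≥ 13: [(9,13) (17,13) (17,15) (9,15)]
4. After y ≤ 18: [(9,13) (17,13) (17,15) (9,15)]
5. Canonical ring: [(9,13) (17,13) (17,15) (9,15)]

Clipped polygon: [(9,13) (17,13) (17,15) (9,15)]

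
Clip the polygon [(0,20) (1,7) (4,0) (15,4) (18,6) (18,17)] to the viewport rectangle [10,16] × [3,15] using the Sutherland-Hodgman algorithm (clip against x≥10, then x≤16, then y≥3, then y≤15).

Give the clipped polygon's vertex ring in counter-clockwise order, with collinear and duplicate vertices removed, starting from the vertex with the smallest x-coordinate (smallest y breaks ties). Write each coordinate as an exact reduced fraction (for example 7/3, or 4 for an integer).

1. After x ≥ 10: [(10,55/3) (10,24/11) (15,4) (18,6) (18,17)]
2. After x ≤ 16: [(16,52/3) (10,55/3) (10,24/11) (15,4) (16,14/3)]
3. After y ≥ 3: [(16,52/3) (10,55/3) (10,3) (49/4,3) (15,4) (16,14/3)]
4. After y ≤ 15: [(16,15) (10,15) (10,3) (49/4,3) (15,4) (16,14/3)]
5. Canonical ring: [(10,3) (49/4,3) (15,4) (16,14/3) (16,15) (10,15)]

Clipped polygon: [(10,3) (49/4,3) (15,4) (16,14/3) (16,15) (10,15)]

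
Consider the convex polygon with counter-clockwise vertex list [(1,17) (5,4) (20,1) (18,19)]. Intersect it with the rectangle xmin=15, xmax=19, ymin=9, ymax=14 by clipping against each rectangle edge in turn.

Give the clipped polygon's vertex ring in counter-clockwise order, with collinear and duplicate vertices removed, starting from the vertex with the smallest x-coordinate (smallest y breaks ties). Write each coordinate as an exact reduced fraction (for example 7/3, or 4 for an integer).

Clipped polygon: [(15,9) (19,9) (19,10) (167/9,14) (15,14)]

1. After x ≥ 15: [(15,317/17) (15,2) (20,1) (18,19)]
2. After x ≤ 19: [(15,317/17) (15,2) (19,6/5) (19,10) (18,19)]
3. After y ≥ 9: [(15,317/17) (15,9) (19,9) (19,10) (18,19)]
4. After y ≤ 14: [(15,14) (15,9) (19,9) (19,10) (167/9,14)]
5. Canonical ring: [(15,9) (19,9) (19,10) (167/9,14) (15,14)]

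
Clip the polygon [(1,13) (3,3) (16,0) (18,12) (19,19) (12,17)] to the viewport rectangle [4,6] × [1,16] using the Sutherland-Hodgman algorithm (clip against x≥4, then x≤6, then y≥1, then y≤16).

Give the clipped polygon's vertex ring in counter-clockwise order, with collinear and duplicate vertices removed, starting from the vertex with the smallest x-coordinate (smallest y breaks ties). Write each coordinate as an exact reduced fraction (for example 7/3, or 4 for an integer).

Clipped polygon: [(4,36/13) (6,30/13) (6,163/11) (4,155/11)]

1. After x ≥ 4: [(4,155/11) (4,36/13) (16,0) (18,12) (19,19) (12,17)]
2. After x ≤ 6: [(6,163/11) (4,155/11) (4,36/13) (6,30/13)]
3. After y ≥ 1: [(6,163/11) (4,155/11) (4,36/13) (6,30/13)]
4. After y ≤ 16: [(6,163/11) (4,155/11) (4,36/13) (6,30/13)]
5. Canonical ring: [(4,36/13) (6,30/13) (6,163/11) (4,155/11)]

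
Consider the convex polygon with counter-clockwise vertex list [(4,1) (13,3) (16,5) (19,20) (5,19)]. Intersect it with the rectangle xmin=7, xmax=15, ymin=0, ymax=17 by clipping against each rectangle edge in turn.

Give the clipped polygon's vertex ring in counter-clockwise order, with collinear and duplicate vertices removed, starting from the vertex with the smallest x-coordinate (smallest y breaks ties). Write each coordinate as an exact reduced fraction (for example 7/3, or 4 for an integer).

Clipped polygon: [(7,5/3) (13,3) (15,13/3) (15,17) (7,17)]

1. After x ≥ 7: [(7,5/3) (13,3) (16,5) (19,20) (7,134/7)]
2. After x ≤ 15: [(7,5/3) (13,3) (15,13/3) (15,138/7) (7,134/7)]
3. After y ≥ 0: [(7,5/3) (13,3) (15,13/3) (15,138/7) (7,134/7)]
4. After y ≤ 17: [(7,17) (7,5/3) (13,3) (15,13/3) (15,17)]
5. Canonical ring: [(7,5/3) (13,3) (15,13/3) (15,17) (7,17)]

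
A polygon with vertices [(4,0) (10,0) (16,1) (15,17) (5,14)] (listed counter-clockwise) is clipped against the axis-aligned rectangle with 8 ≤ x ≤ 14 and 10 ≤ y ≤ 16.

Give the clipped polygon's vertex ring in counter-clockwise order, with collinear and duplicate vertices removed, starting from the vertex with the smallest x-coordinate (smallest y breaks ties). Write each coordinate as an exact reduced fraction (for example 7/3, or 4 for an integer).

Clipped polygon: [(8,10) (14,10) (14,16) (35/3,16) (8,149/10)]

1. After x ≥ 8: [(8,0) (10,0) (16,1) (15,17) (8,149/10)]
2. After x ≤ 14: [(8,0) (10,0) (14,2/3) (14,167/10) (8,149/10)]
3. After y ≥ 10: [(8,10) (14,10) (14,167/10) (8,149/10)]
4. After y ≤ 16: [(8,10) (14,10) (14,16) (35/3,16) (8,149/10)]
5. Canonical ring: [(8,10) (14,10) (14,16) (35/3,16) (8,149/10)]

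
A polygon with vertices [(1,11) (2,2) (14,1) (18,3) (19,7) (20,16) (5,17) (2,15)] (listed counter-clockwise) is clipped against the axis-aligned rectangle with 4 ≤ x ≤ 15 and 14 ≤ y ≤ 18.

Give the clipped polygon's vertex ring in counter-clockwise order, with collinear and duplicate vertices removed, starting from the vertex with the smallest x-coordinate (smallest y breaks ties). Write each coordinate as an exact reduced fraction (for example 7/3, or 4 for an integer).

Clipped polygon: [(4,14) (15,14) (15,49/3) (5,17) (4,49/3)]

1. After x ≥ 4: [(4,11/6) (14,1) (18,3) (19,7) (20,16) (5,17) (4,49/3)]
2. After x ≤ 15: [(4,11/6) (14,1) (15,3/2) (15,49/3) (5,17) (4,49/3)]
3. After y ≥ 14: [(4,14) (15,14) (15,49/3) (5,17) (4,49/3)]
4. After y ≤ 18: [(4,14) (15,14) (15,49/3) (5,17) (4,49/3)]
5. Canonical ring: [(4,14) (15,14) (15,49/3) (5,17) (4,49/3)]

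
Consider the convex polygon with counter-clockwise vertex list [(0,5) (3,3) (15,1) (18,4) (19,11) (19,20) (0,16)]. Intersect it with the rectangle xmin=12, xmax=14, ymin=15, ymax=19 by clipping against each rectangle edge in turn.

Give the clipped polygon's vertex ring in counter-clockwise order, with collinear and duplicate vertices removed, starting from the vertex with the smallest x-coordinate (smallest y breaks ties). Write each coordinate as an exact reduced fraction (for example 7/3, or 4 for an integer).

Clipped polygon: [(12,15) (14,15) (14,360/19) (12,352/19)]

1. After x ≥ 12: [(12,3/2) (15,1) (18,4) (19,11) (19,20) (12,352/19)]
2. After x ≤ 14: [(12,3/2) (14,7/6) (14,360/19) (12,352/19)]
3. After y ≥ 15: [(12,15) (14,15) (14,360/19) (12,352/19)]
4. After y ≤ 19: [(12,15) (14,15) (14,360/19) (12,352/19)]
5. Canonical ring: [(12,15) (14,15) (14,360/19) (12,352/19)]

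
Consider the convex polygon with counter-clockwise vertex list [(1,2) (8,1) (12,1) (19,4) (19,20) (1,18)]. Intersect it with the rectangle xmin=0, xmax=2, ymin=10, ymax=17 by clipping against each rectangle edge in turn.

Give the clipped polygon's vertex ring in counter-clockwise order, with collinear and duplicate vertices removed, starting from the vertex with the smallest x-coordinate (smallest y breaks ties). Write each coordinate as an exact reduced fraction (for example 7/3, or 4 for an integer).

Clipped polygon: [(1,10) (2,10) (2,17) (1,17)]

1. After x ≥ 0: [(1,2) (8,1) (12,1) (19,4) (19,20) (1,18)]
2. After x ≤ 2: [(1,2) (2,13/7) (2,163/9) (1,18)]
3. After y ≥ 10: [(1,10) (2,10) (2,163/9) (1,18)]
4. After y ≤ 17: [(1,17) (1,10) (2,10) (2,17)]
5. Canonical ring: [(1,10) (2,10) (2,17) (1,17)]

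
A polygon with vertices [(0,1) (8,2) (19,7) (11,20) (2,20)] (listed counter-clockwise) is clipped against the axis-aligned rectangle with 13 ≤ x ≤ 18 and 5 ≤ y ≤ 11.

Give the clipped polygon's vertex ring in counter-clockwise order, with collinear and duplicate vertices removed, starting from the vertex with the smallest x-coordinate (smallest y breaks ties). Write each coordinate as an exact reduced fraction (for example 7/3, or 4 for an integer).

1. After x ≥ 13: [(13,47/11) (19,7) (13,67/4)]
2. After x ≤ 18: [(13,47/11) (18,72/11) (18,69/8) (13,67/4)]
3. After y ≥ 5: [(13,5) (73/5,5) (18,72/11) (18,69/8) (13,67/4)]
4. After y ≤ 11: [(13,11) (13,5) (73/5,5) (18,72/11) (18,69/8) (215/13,11)]
5. Canonical ring: [(13,5) (73/5,5) (18,72/11) (18,69/8) (215/13,11) (13,11)]

Clipped polygon: [(13,5) (73/5,5) (18,72/11) (18,69/8) (215/13,11) (13,11)]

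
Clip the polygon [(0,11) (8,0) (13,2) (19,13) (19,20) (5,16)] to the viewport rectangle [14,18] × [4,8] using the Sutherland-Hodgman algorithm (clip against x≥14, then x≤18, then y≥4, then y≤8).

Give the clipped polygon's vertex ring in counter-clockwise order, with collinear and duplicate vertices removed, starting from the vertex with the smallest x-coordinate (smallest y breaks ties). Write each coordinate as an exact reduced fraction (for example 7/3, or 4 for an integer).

1. After x ≥ 14: [(14,23/6) (19,13) (19,20) (14,130/7)]
2. After x ≤ 18: [(14,23/6) (18,67/6) (18,138/7) (14,130/7)]
3. After y ≥ 4: [(14,4) (155/11,4) (18,67/6) (18,138/7) (14,130/7)]
4. After y ≤ 8: [(14,8) (14,4) (155/11,4) (179/11,8)]
5. Canonical ring: [(14,4) (155/11,4) (179/11,8) (14,8)]

Clipped polygon: [(14,4) (155/11,4) (179/11,8) (14,8)]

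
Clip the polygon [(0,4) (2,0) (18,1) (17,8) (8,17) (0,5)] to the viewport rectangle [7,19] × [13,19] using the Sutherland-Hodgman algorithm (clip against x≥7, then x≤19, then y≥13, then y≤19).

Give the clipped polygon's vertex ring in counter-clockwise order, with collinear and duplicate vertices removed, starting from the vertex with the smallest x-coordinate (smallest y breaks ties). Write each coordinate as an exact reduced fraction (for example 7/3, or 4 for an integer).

Clipped polygon: [(7,13) (12,13) (8,17) (7,31/2)]

1. After x ≥ 7: [(7,5/16) (18,1) (17,8) (8,17) (7,31/2)]
2. After x ≤ 19: [(7,5/16) (18,1) (17,8) (8,17) (7,31/2)]
3. After y ≥ 13: [(7,13) (12,13) (8,17) (7,31/2)]
4. After y ≤ 19: [(7,13) (12,13) (8,17) (7,31/2)]
5. Canonical ring: [(7,13) (12,13) (8,17) (7,31/2)]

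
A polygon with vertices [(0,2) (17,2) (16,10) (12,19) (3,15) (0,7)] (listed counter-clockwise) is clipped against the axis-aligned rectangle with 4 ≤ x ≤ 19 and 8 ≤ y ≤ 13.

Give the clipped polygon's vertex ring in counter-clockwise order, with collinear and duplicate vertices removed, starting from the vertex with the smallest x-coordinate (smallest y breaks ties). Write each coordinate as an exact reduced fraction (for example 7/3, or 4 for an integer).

Clipped polygon: [(4,8) (65/4,8) (16,10) (44/3,13) (4,13)]

1. After x ≥ 4: [(4,2) (17,2) (16,10) (12,19) (4,139/9)]
2. After x ≤ 19: [(4,2) (17,2) (16,10) (12,19) (4,139/9)]
3. After y ≥ 8: [(4,8) (65/4,8) (16,10) (12,19) (4,139/9)]
4. After y ≤ 13: [(4,13) (4,8) (65/4,8) (16,10) (44/3,13)]
5. Canonical ring: [(4,8) (65/4,8) (16,10) (44/3,13) (4,13)]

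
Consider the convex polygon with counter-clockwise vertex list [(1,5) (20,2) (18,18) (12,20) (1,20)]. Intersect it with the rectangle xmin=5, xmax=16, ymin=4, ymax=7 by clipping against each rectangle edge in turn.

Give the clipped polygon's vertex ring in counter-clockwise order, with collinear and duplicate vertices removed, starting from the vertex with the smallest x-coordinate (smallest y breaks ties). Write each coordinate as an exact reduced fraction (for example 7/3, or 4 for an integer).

1. After x ≥ 5: [(5,83/19) (20,2) (18,18) (12,20) (5,20)]
2. After x ≤ 16: [(5,83/19) (16,50/19) (16,56/3) (12,20) (5,20)]
3. After y ≥ 4: [(5,83/19) (22/3,4) (16,4) (16,56/3) (12,20) (5,20)]
4. After y ≤ 7: [(5,7) (5,83/19) (22/3,4) (16,4) (16,7)]
5. Canonical ring: [(5,83/19) (22/3,4) (16,4) (16,7) (5,7)]

Clipped polygon: [(5,83/19) (22/3,4) (16,4) (16,7) (5,7)]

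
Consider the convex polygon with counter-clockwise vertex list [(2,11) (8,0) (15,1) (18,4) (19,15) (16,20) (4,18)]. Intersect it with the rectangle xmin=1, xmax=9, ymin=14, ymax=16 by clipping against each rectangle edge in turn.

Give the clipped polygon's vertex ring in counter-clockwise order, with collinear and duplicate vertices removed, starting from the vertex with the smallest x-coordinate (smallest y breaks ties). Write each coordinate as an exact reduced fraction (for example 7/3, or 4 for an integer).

1. After x ≥ 1: [(2,11) (8,0) (15,1) (18,4) (19,15) (16,20) (4,18)]
2. After x ≤ 9: [(2,11) (8,0) (9,1/7) (9,113/6) (4,18)]
3. After y ≥ 14: [(20/7,14) (9,14) (9,113/6) (4,18)]
4. After y ≤ 16: [(24/7,16) (20/7,14) (9,14) (9,16)]
5. Canonical ring: [(20/7,14) (9,14) (9,16) (24/7,16)]

Clipped polygon: [(20/7,14) (9,14) (9,16) (24/7,16)]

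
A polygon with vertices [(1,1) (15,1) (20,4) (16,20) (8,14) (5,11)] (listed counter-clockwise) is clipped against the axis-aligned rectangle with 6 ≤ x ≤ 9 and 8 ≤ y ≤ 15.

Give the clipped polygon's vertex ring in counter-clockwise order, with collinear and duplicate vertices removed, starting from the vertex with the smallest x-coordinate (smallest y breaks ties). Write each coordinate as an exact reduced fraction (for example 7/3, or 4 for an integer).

Clipped polygon: [(6,8) (9,8) (9,59/4) (8,14) (6,12)]

1. After x ≥ 6: [(6,1) (15,1) (20,4) (16,20) (8,14) (6,12)]
2. After x ≤ 9: [(6,1) (9,1) (9,59/4) (8,14) (6,12)]
3. After y ≥ 8: [(6,8) (9,8) (9,59/4) (8,14) (6,12)]
4. After y ≤ 15: [(6,8) (9,8) (9,59/4) (8,14) (6,12)]
5. Canonical ring: [(6,8) (9,8) (9,59/4) (8,14) (6,12)]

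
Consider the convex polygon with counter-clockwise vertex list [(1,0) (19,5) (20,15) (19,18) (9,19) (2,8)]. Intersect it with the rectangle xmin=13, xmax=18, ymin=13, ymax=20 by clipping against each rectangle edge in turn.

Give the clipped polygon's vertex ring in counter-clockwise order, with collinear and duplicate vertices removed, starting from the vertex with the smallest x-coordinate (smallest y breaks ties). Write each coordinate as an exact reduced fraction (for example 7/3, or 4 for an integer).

Clipped polygon: [(13,13) (18,13) (18,181/10) (13,93/5)]

1. After x ≥ 13: [(13,10/3) (19,5) (20,15) (19,18) (13,93/5)]
2. After x ≤ 18: [(13,10/3) (18,85/18) (18,181/10) (13,93/5)]
3. After y ≥ 13: [(13,13) (18,13) (18,181/10) (13,93/5)]
4. After y ≤ 20: [(13,13) (18,13) (18,181/10) (13,93/5)]
5. Canonical ring: [(13,13) (18,13) (18,181/10) (13,93/5)]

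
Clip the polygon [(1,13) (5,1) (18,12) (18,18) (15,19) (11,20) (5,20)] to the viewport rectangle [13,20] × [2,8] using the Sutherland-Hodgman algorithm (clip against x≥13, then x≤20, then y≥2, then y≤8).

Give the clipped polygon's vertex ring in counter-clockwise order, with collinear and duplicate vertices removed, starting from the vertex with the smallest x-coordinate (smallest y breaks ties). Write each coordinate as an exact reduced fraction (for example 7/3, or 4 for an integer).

1. After x ≥ 13: [(13,101/13) (18,12) (18,18) (15,19) (13,39/2)]
2. After x ≤ 20: [(13,101/13) (18,12) (18,18) (15,19) (13,39/2)]
3. After y ≥ 2: [(13,101/13) (18,12) (18,18) (15,19) (13,39/2)]
4. After y ≤ 8: [(13,8) (13,101/13) (146/11,8)]
5. Canonical ring: [(13,101/13) (146/11,8) (13,8)]

Clipped polygon: [(13,101/13) (146/11,8) (13,8)]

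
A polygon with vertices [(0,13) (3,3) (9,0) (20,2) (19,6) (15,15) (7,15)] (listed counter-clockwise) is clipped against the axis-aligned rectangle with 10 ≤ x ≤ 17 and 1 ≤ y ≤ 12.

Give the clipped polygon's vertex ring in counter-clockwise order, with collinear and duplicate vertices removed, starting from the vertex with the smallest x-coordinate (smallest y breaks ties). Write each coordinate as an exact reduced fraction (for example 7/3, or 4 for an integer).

Clipped polygon: [(10,1) (29/2,1) (17,16/11) (17,21/2) (49/3,12) (10,12)]

1. After x ≥ 10: [(10,2/11) (20,2) (19,6) (15,15) (10,15)]
2. After x ≤ 17: [(10,2/11) (17,16/11) (17,21/2) (15,15) (10,15)]
3. After y ≥ 1: [(10,1) (29/2,1) (17,16/11) (17,21/2) (15,15) (10,15)]
4. After y ≤ 12: [(10,12) (10,1) (29/2,1) (17,16/11) (17,21/2) (49/3,12)]
5. Canonical ring: [(10,1) (29/2,1) (17,16/11) (17,21/2) (49/3,12) (10,12)]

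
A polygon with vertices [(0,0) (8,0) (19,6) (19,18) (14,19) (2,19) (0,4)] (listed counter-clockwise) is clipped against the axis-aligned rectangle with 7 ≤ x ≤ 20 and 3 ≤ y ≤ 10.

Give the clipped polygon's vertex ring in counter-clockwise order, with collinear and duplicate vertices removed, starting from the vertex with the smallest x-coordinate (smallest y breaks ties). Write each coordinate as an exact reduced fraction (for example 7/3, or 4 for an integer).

Clipped polygon: [(7,3) (27/2,3) (19,6) (19,10) (7,10)]

1. After x ≥ 7: [(7,0) (8,0) (19,6) (19,18) (14,19) (7,19)]
2. After x ≤ 20: [(7,0) (8,0) (19,6) (19,18) (14,19) (7,19)]
3. After y ≥ 3: [(7,3) (27/2,3) (19,6) (19,18) (14,19) (7,19)]
4. After y ≤ 10: [(7,10) (7,3) (27/2,3) (19,6) (19,10)]
5. Canonical ring: [(7,3) (27/2,3) (19,6) (19,10) (7,10)]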